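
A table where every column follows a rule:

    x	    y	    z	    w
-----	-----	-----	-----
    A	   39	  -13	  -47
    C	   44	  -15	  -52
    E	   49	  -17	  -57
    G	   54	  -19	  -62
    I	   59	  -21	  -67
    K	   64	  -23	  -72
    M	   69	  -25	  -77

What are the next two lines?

Column x: letters move forward 2 places in the alphabet; A, C, E, G, I, K, M → O → Q.
Column y: 39, 44, 49, 54, 59, 64, 69 → 74 → 79 (+5 each step).
Column z: −2 each step, so -13, -15, -17, -19, -21, -23, -25 → -27 → -29.
Column w: −5 each step; -47, -52, -57, -62, -67, -72, -77 → -82 → -87.
Putting the parts together: O  74  -27  -82 and then Q  79  -29  -87.

O  74  -27  -82; Q  79  -29  -87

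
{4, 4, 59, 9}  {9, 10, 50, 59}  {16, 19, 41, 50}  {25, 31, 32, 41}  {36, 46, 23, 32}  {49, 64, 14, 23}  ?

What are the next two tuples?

First value: 4, 9, 16, 25, 36, 49 → 64 → 81 (perfect squares: 2², 3², 4², …).
Second value — differences are 6, 9, 12, … (increasing by 3 each time): 4, 10, 19, 31, 46, 64 → 85 → 109.
Third value: 59, 50, 41, 32, 23, 14 → 5 → -4 (−9 each step).
Fourth value: always the previous value of the third value; 9, 59, 50, 41, 32, 23 → 14 → 5.
Putting the parts together: {64, 85, 5, 14} and then {81, 109, -4, 5}.

{64, 85, 5, 14}, {81, 109, -4, 5}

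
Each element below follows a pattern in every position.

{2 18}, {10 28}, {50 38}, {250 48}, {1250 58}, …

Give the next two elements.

First slot: 2, 10, 50, 250, 1250 → 6250 → 31250 (×5 each step).
For the second slot, +10 each step: 18, 28, 38, 48, 58 → 68 → 78.
So the next two elements are {6250 68} and {31250 78}.

{6250 68}, {31250 78}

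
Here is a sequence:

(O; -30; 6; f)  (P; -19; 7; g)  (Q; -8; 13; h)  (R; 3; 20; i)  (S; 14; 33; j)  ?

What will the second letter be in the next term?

k

First letter: O, P, Q, R, S → T (letters move forward 1 place in the alphabet).
For the second value, +11 each step: -30, -19, -8, 3, 14 → 25.
Third value goes 6, 7, 13, 20, 33 → 53 (each term is the sum of the two before it).
For the second letter, letters move forward 1 place in the alphabet: f, g, h, i, j → k.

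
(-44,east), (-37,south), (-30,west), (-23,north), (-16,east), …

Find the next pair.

For the first value, +7 each step: -44, -37, -30, -23, -16 → -9.
Direction goes east, south, west, north, east → south (repeats east → south → west → north).
So the next pair is (-9,south).

(-9,south)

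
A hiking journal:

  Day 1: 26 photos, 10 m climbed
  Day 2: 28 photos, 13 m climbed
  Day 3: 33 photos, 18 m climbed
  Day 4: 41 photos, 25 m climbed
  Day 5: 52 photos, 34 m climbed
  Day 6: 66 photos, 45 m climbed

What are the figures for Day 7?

Photos goes 26, 28, 33, 41, 52, 66 → 83 (differences are 2, 5, 8, … (increasing by 3 each time)).
M climbed: differences are 3, 5, 7, … (increasing by 2 each time), so 10, 13, 18, 25, 34, 45 → 58.
Putting it together: 83 photos, 58 m climbed.

83 photos, 58 m climbed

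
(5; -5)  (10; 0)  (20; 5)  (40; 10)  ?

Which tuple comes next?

First coordinate: 5, 10, 20, 40 → 80 (×2 each step).
Second coordinate: -5, 0, 5, 10 → 15 (+5 each step).
Combining the parts gives (80; 15).

(80; 15)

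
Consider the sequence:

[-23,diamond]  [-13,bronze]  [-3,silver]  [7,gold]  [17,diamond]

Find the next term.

[27,bronze]

First component goes -23, -13, -3, 7, 17 → 27 (+10 each step).
Rank goes diamond, bronze, silver, gold, diamond → bronze (repeats diamond → bronze → silver → gold).
Putting it together: [27,bronze].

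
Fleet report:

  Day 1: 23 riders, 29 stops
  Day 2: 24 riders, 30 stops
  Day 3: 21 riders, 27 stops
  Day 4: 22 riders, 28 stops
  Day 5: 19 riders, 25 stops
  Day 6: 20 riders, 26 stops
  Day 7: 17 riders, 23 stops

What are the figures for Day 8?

Riders: 23, 24, 21, 22, 19, 20, 17 → 18 (alternating steps +1, −3, +1, −3, …).
Stops goes 29, 30, 27, 28, 25, 26, 23 → 24 (always 6 more than the riders).
So the next line is 18 riders, 24 stops.

18 riders, 24 stops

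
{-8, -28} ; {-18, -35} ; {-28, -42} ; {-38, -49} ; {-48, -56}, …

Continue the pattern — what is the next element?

First coordinate: −10 each step; -8, -18, -28, -38, -48 → -58.
Second coordinate: −7 each step, so -28, -35, -42, -49, -56 → -63.
Combining the parts gives {-58, -63}.

{-58, -63}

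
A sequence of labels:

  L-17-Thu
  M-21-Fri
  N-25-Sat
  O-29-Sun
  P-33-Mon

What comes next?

Q-37-Tue

Letter: letters move forward 1 place in the alphabet; L, M, N, O, P → Q.
Second component goes 17, 21, 25, 29, 33 → 37 (+4 each step).
Day — runs through the weekdays Mon→Sun: Thu, Fri, Sat, Sun, Mon → Tue.
So the next label is Q-37-Tue.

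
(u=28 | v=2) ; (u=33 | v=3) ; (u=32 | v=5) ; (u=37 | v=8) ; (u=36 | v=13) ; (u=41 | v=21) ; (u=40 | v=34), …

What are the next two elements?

For the u, alternating steps +5, −1, +5, −1, …: 28, 33, 32, 37, 36, 41, 40 → 45 → 44.
V: each term is the sum of the two before it, so 2, 3, 5, 8, 13, 21, 34 → 55 → 89.
So the next two elements are (u=45 | v=55) and (u=44 | v=89).

(u=45 | v=55), (u=44 | v=89)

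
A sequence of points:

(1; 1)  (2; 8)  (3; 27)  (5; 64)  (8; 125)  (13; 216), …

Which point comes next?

(21; 343)

First coordinate: each term is the sum of the two before it; 1, 2, 3, 5, 8, 13 → 21.
Second coordinate: perfect cubes: 1³, 2³, 3³, …; 1, 8, 27, 64, 125, 216 → 343.
Combining the parts gives (21; 343).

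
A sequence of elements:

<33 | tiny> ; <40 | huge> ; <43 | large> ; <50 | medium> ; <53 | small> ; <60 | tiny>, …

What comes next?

First component goes 33, 40, 43, 50, 53, 60 → 63 (alternating steps +7, +3, +7, +3, …).
Size goes tiny, huge, large, medium, small, tiny → huge (repeats tiny → huge → large → medium → small).
Combining the parts gives <63 | huge>.

<63 | huge>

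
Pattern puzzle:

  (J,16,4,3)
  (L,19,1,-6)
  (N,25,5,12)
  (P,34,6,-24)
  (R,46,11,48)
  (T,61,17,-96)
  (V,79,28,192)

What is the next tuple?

(X,100,45,-384)

Letter: letters move forward 2 places in the alphabet; J, L, N, P, R, T, V → X.
Second entry: 16, 19, 25, 34, 46, 61, 79 → 100 (differences are 3, 6, 9, … (increasing by 3 each time)).
Third entry goes 4, 1, 5, 6, 11, 17, 28 → 45 (each term is the sum of the two before it).
For the fourth entry, ×(-2) each step: 3, -6, 12, -24, 48, -96, 192 → -384.
Combining the parts gives (X,100,45,-384).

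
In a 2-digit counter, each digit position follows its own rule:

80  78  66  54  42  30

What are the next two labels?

First digit: −1 each step, mod 10, so 8, 7, 6, 5, 4, 3 → 2 → 1.
Second digit — −2 each step, mod 10: 0, 8, 6, 4, 2, 0 → 8 → 6.
Putting the parts together: 28 and then 16.

28 then 16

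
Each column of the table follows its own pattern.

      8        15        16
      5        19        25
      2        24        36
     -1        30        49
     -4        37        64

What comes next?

First component: 8, 5, 2, -1, -4 → -7 (−3 each step).
Second component: differences are 4, 5, 6, … (increasing by 1 each time), so 15, 19, 24, 30, 37 → 45.
Third component: perfect squares: 4², 5², 6², …; 16, 25, 36, 49, 64 → 81.
So the next line is -7  45  81.

-7  45  81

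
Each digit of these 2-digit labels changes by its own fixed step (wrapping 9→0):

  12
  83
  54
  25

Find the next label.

96

For the first digit, −3 each step, mod 10: 1, 8, 5, 2 → 9.
Second digit — +1 each step, mod 10: 2, 3, 4, 5 → 6.
So the next label is 96.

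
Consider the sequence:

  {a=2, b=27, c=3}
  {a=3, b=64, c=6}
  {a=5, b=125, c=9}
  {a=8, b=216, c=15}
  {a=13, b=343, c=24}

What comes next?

{a=21, b=512, c=39}

A — each term is the sum of the two before it: 2, 3, 5, 8, 13 → 21.
B — perfect cubes: 3³, 4³, 5³, …: 27, 64, 125, 216, 343 → 512.
C: each term is the sum of the two before it, so 3, 6, 9, 15, 24 → 39.
Combining the parts gives {a=21, b=512, c=39}.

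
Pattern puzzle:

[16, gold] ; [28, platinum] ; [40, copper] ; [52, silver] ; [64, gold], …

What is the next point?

First coordinate goes 16, 28, 40, 52, 64 → 76 (+12 each step).
For the metal, repeats gold → platinum → copper → silver: gold, platinum, copper, silver, gold → platinum.
So the next point is [76, platinum].

[76, platinum]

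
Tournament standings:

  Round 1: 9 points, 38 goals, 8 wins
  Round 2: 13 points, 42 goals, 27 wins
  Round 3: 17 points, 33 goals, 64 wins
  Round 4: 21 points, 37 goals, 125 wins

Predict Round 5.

Points: 9, 13, 17, 21 → 25 (+4 each step).
Goals: 38, 42, 33, 37 → 28 (alternating steps +4, −9, +4, −9, …).
For the wins, perfect cubes: 2³, 3³, 4³, …: 8, 27, 64, 125 → 216.
Putting it together: 25 points, 28 goals, 216 wins.

25 points, 28 goals, 216 wins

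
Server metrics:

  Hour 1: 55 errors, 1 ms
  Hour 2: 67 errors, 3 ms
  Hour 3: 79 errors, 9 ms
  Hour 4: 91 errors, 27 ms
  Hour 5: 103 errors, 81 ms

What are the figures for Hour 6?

For the errors, +12 each step: 55, 67, 79, 91, 103 → 115.
For the ms, ×3 each step: 1, 3, 9, 27, 81 → 243.
So the next row is 115 errors, 243 ms.

115 errors, 243 ms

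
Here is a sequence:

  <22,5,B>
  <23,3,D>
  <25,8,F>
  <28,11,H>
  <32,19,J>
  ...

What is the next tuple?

First entry goes 22, 23, 25, 28, 32 → 37 (differences are 1, 2, 3, … (increasing by 1 each time)).
Second entry: each term is the sum of the two before it, so 5, 3, 8, 11, 19 → 30.
Letter — letters move forward 2 places in the alphabet: B, D, F, H, J → L.
So the next tuple is <37,30,L>.

<37,30,L>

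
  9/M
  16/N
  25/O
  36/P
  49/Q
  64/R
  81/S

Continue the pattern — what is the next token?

100/T

First component: perfect squares: 3², 4², 5², …; 9, 16, 25, 36, 49, 64, 81 → 100.
Letter goes M, N, O, P, Q, R, S → T (letters move forward 1 place in the alphabet).
So the next token is 100/T.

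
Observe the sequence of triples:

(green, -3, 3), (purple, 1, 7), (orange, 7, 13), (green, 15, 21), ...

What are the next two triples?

Colour — repeats green → purple → orange: green, purple, orange, green → purple → orange.
Second coordinate goes -3, 1, 7, 15 → 25 → 37 (differences are 4, 6, 8, … (increasing by 2 each time)).
Third coordinate goes 3, 7, 13, 21 → 31 → 43 (always 6 more than the second coordinate).
Putting the parts together: (purple, 25, 31) and then (orange, 37, 43).

(purple, 25, 31), (orange, 37, 43)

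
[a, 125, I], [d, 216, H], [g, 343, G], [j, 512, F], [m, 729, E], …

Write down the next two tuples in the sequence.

First letter: letters move forward 3 places in the alphabet, so a, d, g, j, m → p → s.
Second part: 125, 216, 343, 512, 729 → 1000 → 1331 (perfect cubes: 5³, 6³, 7³, …).
Second letter: letters move back 1 place in the alphabet; I, H, G, F, E → D → C.
Putting the parts together: [p, 1000, D] and then [s, 1331, C].

[p, 1000, D], [s, 1331, C]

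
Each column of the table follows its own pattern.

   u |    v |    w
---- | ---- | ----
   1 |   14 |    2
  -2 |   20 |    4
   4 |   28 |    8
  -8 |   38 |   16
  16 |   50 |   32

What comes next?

Column u — ×(-2) each step: 1, -2, 4, -8, 16 → -32.
Column v — differences are 6, 8, 10, … (increasing by 2 each time): 14, 20, 28, 38, 50 → 64.
Column w: ×2 each step, so 2, 4, 8, 16, 32 → 64.
Putting it together: -32  64  64.

-32  64  64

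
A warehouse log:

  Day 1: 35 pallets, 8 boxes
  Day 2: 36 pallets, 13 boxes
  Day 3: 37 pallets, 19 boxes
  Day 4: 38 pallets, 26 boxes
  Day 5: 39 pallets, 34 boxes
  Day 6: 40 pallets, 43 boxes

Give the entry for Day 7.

Pallets goes 35, 36, 37, 38, 39, 40 → 41 (+1 each step).
Boxes: 8, 13, 19, 26, 34, 43 → 53 (differences are 5, 6, 7, … (increasing by 1 each time)).
Putting it together: 41 pallets, 53 boxes.

41 pallets, 53 boxes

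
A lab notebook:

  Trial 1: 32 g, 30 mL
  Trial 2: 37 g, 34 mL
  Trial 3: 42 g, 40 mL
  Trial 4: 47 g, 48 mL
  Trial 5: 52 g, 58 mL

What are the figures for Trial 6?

57 g, 70 mL

G: +5 each step, so 32, 37, 42, 47, 52 → 57.
ML: differences are 4, 6, 8, … (increasing by 2 each time), so 30, 34, 40, 48, 58 → 70.
Combining the parts gives 57 g, 70 mL.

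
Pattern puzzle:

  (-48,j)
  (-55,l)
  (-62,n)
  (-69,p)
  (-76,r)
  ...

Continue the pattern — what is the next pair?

First entry: -48, -55, -62, -69, -76 → -83 (−7 each step).
For the letter, letters move forward 2 places in the alphabet: j, l, n, p, r → t.
Combining the parts gives (-83,t).

(-83,t)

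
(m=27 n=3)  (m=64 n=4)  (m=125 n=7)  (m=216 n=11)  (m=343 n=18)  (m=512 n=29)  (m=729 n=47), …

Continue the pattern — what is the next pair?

M: perfect cubes: 3³, 4³, 5³, …, so 27, 64, 125, 216, 343, 512, 729 → 1000.
For the n, each term is the sum of the two before it: 3, 4, 7, 11, 18, 29, 47 → 76.
Combining the parts gives (m=1000 n=76).

(m=1000 n=76)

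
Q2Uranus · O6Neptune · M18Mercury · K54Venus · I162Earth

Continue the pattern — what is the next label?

Letter: Q, O, M, K, I → G (letters move back 2 places in the alphabet).
Second component — ×3 each step: 2, 6, 18, 54, 162 → 486.
Planet — runs through the planets Mercury→Neptune: Uranus, Neptune, Mercury, Venus, Earth → Mars.
Combining the parts gives G486Mars.

G486Mars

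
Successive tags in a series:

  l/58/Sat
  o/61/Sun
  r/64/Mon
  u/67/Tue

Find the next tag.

Letter: letters move forward 3 places in the alphabet; l, o, r, u → x.
Second component: 58, 61, 64, 67 → 70 (+3 each step).
Day: runs through the weekdays Mon→Sun; Sat, Sun, Mon, Tue → Wed.
Putting it together: x/70/Wed.

x/70/Wed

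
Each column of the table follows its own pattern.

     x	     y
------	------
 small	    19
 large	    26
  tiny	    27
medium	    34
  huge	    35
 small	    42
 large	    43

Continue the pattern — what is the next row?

tiny  50

For the column x, repeats small → large → tiny → medium → huge: small, large, tiny, medium, huge, small, large → tiny.
Column y — alternating steps +7, +1, +7, +1, …: 19, 26, 27, 34, 35, 42, 43 → 50.
Combining the parts gives tiny  50.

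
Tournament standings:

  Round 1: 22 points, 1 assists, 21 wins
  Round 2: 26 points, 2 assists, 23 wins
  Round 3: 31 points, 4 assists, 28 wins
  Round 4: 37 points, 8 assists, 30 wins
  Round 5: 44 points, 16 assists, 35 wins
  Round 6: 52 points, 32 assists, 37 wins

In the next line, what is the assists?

64

Assists — ×2 each step: 1, 2, 4, 8, 16, 32 → 64.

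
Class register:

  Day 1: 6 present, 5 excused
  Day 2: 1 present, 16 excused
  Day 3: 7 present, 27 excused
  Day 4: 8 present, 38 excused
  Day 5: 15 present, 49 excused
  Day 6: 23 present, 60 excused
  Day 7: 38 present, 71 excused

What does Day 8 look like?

61 present, 82 excused

Present goes 6, 1, 7, 8, 15, 23, 38 → 61 (each term is the sum of the two before it).
Excused: 5, 16, 27, 38, 49, 60, 71 → 82 (+11 each step).
Putting it together: 61 present, 82 excused.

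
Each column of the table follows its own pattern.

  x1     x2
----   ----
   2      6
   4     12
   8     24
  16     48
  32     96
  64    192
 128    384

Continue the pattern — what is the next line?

Column x1: 2, 4, 8, 16, 32, 64, 128 → 256 (×2 each step).
Column x2: 6, 12, 24, 48, 96, 192, 384 → 768 (always 3 × the column x1).
So the next line is 256  768.

256  768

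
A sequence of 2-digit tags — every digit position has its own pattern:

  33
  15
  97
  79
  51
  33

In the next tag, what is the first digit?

1

For the first digit, −2 each step, mod 10: 3, 1, 9, 7, 5, 3 → 1.
Second digit — +2 each step, mod 10: 3, 5, 7, 9, 1, 3 → 5.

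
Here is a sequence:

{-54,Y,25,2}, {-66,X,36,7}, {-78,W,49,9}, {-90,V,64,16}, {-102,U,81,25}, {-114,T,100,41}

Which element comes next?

{-126,S,121,66}

First component goes -54, -66, -78, -90, -102, -114 → -126 (−12 each step).
Letter: letters move back 1 place in the alphabet; Y, X, W, V, U, T → S.
Third component: 25, 36, 49, 64, 81, 100 → 121 (perfect squares: 5², 6², 7², …).
Fourth component: each term is the sum of the two before it, so 2, 7, 9, 16, 25, 41 → 66.
Putting it together: {-126,S,121,66}.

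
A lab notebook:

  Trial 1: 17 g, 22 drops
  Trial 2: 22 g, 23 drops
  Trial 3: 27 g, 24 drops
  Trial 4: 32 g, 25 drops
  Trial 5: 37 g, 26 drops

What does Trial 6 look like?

G — +5 each step: 17, 22, 27, 32, 37 → 42.
Drops: +1 each step; 22, 23, 24, 25, 26 → 27.
Putting it together: 42 g, 27 drops.

42 g, 27 drops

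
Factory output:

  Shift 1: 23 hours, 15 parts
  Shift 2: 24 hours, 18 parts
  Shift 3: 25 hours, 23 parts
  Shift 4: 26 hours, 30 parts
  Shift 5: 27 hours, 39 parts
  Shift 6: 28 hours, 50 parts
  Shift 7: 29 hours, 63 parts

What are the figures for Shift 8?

30 hours, 78 parts

Hours goes 23, 24, 25, 26, 27, 28, 29 → 30 (+1 each step).
For the parts, differences are 3, 5, 7, … (increasing by 2 each time): 15, 18, 23, 30, 39, 50, 63 → 78.
Putting it together: 30 hours, 78 parts.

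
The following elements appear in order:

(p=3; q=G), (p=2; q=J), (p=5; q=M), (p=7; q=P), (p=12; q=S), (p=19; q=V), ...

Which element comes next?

(p=31; q=Y)

P: each term is the sum of the two before it; 3, 2, 5, 7, 12, 19 → 31.
Q: letters move forward 3 places in the alphabet; G, J, M, P, S, V → Y.
Putting it together: (p=31; q=Y).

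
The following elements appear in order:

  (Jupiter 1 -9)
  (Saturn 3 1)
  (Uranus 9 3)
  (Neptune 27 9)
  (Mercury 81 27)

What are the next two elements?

Planet: runs through the planets Mercury→Neptune, so Jupiter, Saturn, Uranus, Neptune, Mercury → Venus → Earth.
Second part: ×3 each step; 1, 3, 9, 27, 81 → 243 → 729.
Third part goes -9, 1, 3, 9, 27 → 81 → 243 (always the previous value of the second part).
Putting the parts together: (Venus 243 81) and then (Earth 729 243).

(Venus 243 81), (Earth 729 243)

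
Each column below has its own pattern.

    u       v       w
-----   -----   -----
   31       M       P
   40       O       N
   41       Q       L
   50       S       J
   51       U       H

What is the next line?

Column u: alternating steps +9, +1, +9, +1, …; 31, 40, 41, 50, 51 → 60.
Column v: letters move forward 2 places in the alphabet; M, O, Q, S, U → W.
Column w goes P, N, L, J, H → F (letters move back 2 places in the alphabet).
Putting it together: 60  W  F.

60  W  F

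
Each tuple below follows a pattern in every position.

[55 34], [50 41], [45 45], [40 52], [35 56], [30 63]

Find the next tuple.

First entry: 55, 50, 45, 40, 35, 30 → 25 (−5 each step).
For the second entry, alternating steps +7, +4, +7, +4, …: 34, 41, 45, 52, 56, 63 → 67.
Combining the parts gives [25 67].

[25 67]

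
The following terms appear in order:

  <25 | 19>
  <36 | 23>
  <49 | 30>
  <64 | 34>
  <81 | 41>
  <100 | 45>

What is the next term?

<121 | 52>

First coordinate: 25, 36, 49, 64, 81, 100 → 121 (perfect squares: 5², 6², 7², …).
Second coordinate: alternating steps +4, +7, +4, +7, …, so 19, 23, 30, 34, 41, 45 → 52.
So the next term is <121 | 52>.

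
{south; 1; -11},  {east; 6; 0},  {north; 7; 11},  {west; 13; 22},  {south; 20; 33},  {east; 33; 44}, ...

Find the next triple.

Direction — repeats south → east → north → west: south, east, north, west, south, east → north.
Second part goes 1, 6, 7, 13, 20, 33 → 53 (each term is the sum of the two before it).
Third part: -11, 0, 11, 22, 33, 44 → 55 (+11 each step).
So the next triple is {north; 53; 55}.

{north; 53; 55}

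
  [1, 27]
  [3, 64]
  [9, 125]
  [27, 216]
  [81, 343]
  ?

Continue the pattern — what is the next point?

For the first slot, ×3 each step: 1, 3, 9, 27, 81 → 243.
Second slot — perfect cubes: 3³, 4³, 5³, …: 27, 64, 125, 216, 343 → 512.
Putting it together: [243, 512].

[243, 512]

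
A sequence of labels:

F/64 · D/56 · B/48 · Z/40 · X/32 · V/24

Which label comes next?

Letter — letters move back 2 places in the alphabet, wrapping A→Z: F, D, B, Z, X, V → T.
Second component: −8 each step, so 64, 56, 48, 40, 32, 24 → 16.
Combining the parts gives T/16.

T/16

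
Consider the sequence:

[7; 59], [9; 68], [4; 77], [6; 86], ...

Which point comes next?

[1; 95]

First slot — alternating steps +2, −5, +2, −5, …: 7, 9, 4, 6 → 1.
Second slot goes 59, 68, 77, 86 → 95 (+9 each step).
So the next point is [1; 95].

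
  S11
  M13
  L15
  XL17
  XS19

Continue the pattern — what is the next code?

For the size, runs through clothing sizes XS→XL: S, M, L, XL, XS → S.
Second component goes 11, 13, 15, 17, 19 → 21 (+2 each step).
Putting it together: S21.

S21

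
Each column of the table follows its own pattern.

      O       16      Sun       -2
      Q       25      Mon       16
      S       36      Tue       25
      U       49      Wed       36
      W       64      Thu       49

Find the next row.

For the letter, letters move forward 2 places in the alphabet: O, Q, S, U, W → Y.
Second component: 16, 25, 36, 49, 64 → 81 (perfect squares: 4², 5², 6², …).
Day — runs through the weekdays Mon→Sun: Sun, Mon, Tue, Wed, Thu → Fri.
Fourth component: always the previous value of the second component, so -2, 16, 25, 36, 49 → 64.
Combining the parts gives Y  81  Fri  64.

Y  81  Fri  64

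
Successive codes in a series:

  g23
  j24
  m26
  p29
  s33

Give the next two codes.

v38, y44

Letter — letters move forward 3 places in the alphabet: g, j, m, p, s → v → y.
Second component: differences are 1, 2, 3, … (increasing by 1 each time); 23, 24, 26, 29, 33 → 38 → 44.
Putting the parts together: v38 and then y44.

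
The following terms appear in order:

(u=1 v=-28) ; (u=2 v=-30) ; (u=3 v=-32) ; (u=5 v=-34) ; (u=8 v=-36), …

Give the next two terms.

(u=13 v=-38), (u=21 v=-40)

U: each term is the sum of the two before it, so 1, 2, 3, 5, 8 → 13 → 21.
V: -28, -30, -32, -34, -36 → -38 → -40 (−2 each step).
So the next two terms are (u=13 v=-38) and (u=21 v=-40).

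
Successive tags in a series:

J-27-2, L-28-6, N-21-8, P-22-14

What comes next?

R-15-22

Letter goes J, L, N, P → R (letters move forward 2 places in the alphabet).
For the second component, alternating steps +1, −7, +1, −7, …: 27, 28, 21, 22 → 15.
Third component: 2, 6, 8, 14 → 22 (each term is the sum of the two before it).
Combining the parts gives R-15-22.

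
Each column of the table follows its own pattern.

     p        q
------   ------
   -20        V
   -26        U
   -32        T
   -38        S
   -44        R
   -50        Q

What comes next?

Column p: −6 each step; -20, -26, -32, -38, -44, -50 → -56.
Column q: V, U, T, S, R, Q → P (letters move back 1 place in the alphabet).
So the next row is -56  P.

-56  P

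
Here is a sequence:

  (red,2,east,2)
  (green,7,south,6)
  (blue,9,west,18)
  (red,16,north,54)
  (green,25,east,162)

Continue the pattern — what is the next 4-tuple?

(blue,41,south,486)

For the colour, repeats red → green → blue: red, green, blue, red, green → blue.
Second slot: each term is the sum of the two before it, so 2, 7, 9, 16, 25 → 41.
Direction: east, south, west, north, east → south (repeats east → south → west → north).
Fourth slot: 2, 6, 18, 54, 162 → 486 (×3 each step).
Combining the parts gives (blue,41,south,486).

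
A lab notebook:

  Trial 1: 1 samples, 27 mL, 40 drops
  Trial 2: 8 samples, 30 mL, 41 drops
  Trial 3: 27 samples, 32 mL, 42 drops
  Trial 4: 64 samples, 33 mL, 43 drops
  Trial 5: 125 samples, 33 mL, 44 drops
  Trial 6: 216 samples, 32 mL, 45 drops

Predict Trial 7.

Samples: perfect cubes: 1³, 2³, 3³, …, so 1, 8, 27, 64, 125, 216 → 343.
ML goes 27, 30, 32, 33, 33, 32 → 30 (differences are 3, 2, 1, … (decreasing by 1 each time)).
For the drops, +1 each step: 40, 41, 42, 43, 44, 45 → 46.
Combining the parts gives 343 samples, 30 mL, 46 drops.

343 samples, 30 mL, 46 drops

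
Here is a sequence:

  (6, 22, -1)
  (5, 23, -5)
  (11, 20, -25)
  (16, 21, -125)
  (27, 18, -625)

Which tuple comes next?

(43, 19, -3125)

First part: each term is the sum of the two before it, so 6, 5, 11, 16, 27 → 43.
Second part: alternating steps +1, −3, +1, −3, …; 22, 23, 20, 21, 18 → 19.
Third part goes -1, -5, -25, -125, -625 → -3125 (×5 each step).
So the next tuple is (43, 19, -3125).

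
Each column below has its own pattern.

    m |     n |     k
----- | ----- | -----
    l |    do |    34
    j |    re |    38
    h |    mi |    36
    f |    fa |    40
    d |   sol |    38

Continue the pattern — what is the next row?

Column m: l, j, h, f, d → b (letters move back 2 places in the alphabet).
Column n goes do, re, mi, fa, sol → la (runs through the solfège scale do→ti).
Column k — alternating steps +4, −2, +4, −2, …: 34, 38, 36, 40, 38 → 42.
Combining the parts gives b  la  42.

b  la  42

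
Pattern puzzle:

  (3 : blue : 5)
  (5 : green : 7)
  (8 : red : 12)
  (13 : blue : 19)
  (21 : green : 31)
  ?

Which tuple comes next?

(34 : red : 50)

First entry: each term is the sum of the two before it, so 3, 5, 8, 13, 21 → 34.
For the colour, repeats blue → green → red: blue, green, red, blue, green → red.
For the third entry, each term is the sum of the two before it: 5, 7, 12, 19, 31 → 50.
So the next tuple is (34 : red : 50).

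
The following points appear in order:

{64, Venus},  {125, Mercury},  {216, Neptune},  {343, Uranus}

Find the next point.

{512, Saturn}

First component: perfect cubes: 4³, 5³, 6³, …; 64, 125, 216, 343 → 512.
Planet: runs backward through the planets Mercury→Neptune, so Venus, Mercury, Neptune, Uranus → Saturn.
So the next point is {512, Saturn}.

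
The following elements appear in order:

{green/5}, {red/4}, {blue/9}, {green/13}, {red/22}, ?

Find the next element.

{blue/35}

Colour: repeats green → red → blue, so green, red, blue, green, red → blue.
For the second coordinate, each term is the sum of the two before it: 5, 4, 9, 13, 22 → 35.
Combining the parts gives {blue/35}.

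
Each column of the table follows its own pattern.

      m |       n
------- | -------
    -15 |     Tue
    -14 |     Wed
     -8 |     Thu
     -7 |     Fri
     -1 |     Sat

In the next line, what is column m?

Column m — alternating steps +1, +6, +1, +6, …: -15, -14, -8, -7, -1 → 0.
For the column n, runs through the weekdays Mon→Sun: Tue, Wed, Thu, Fri, Sat → Sun.

0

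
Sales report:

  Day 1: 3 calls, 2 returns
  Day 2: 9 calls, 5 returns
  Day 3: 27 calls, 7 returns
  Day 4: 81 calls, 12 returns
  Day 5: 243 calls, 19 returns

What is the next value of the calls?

729

Calls: ×3 each step, so 3, 9, 27, 81, 243 → 729.
For the returns, each term is the sum of the two before it: 2, 5, 7, 12, 19 → 31.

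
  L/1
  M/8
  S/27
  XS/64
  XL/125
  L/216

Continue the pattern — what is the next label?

Size — repeats L → M → S → XS → XL: L, M, S, XS, XL, L → M.
Second component: 1, 8, 27, 64, 125, 216 → 343 (perfect cubes: 1³, 2³, 3³, …).
Putting it together: M/343.

M/343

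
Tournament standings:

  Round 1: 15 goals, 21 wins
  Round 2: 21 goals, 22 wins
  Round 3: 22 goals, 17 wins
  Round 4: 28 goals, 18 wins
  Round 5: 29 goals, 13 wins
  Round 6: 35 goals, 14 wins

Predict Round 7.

Goals — alternating steps +6, +1, +6, +1, …: 15, 21, 22, 28, 29, 35 → 36.
For the wins, alternating steps +1, −5, +1, −5, …: 21, 22, 17, 18, 13, 14 → 9.
Putting it together: 36 goals, 9 wins.

36 goals, 9 wins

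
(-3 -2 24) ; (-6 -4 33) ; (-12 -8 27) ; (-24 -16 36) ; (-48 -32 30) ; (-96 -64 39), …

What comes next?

(-192 -128 33)

First value — ×2 each step: -3, -6, -12, -24, -48, -96 → -192.
For the second value, ×2 each step: -2, -4, -8, -16, -32, -64 → -128.
Third value: 24, 33, 27, 36, 30, 39 → 33 (alternating steps +9, −6, +9, −6, …).
Putting it together: (-192 -128 33).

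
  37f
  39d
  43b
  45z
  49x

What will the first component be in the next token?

First component: alternating steps +2, +4, +2, +4, …, so 37, 39, 43, 45, 49 → 51.

51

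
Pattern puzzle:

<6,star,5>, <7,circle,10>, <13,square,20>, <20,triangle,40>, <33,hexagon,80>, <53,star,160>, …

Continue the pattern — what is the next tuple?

<86,circle,320>

First component: 6, 7, 13, 20, 33, 53 → 86 (each term is the sum of the two before it).
Shape: repeats star → circle → square → triangle → hexagon, so star, circle, square, triangle, hexagon, star → circle.
Third component goes 5, 10, 20, 40, 80, 160 → 320 (×2 each step).
So the next tuple is <86,circle,320>.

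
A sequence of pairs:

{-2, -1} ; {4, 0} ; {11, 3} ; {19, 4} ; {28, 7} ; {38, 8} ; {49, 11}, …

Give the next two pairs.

First component: differences are 6, 7, 8, … (increasing by 1 each time), so -2, 4, 11, 19, 28, 38, 49 → 61 → 74.
Second component: alternating steps +1, +3, +1, +3, …; -1, 0, 3, 4, 7, 8, 11 → 12 → 15.
So the next two pairs are {61, 12} and {74, 15}.

{61, 12}, {74, 15}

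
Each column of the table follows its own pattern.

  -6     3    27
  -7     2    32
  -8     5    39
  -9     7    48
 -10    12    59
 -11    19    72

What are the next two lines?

First component: −1 each step, so -6, -7, -8, -9, -10, -11 → -12 → -13.
Second component: 3, 2, 5, 7, 12, 19 → 31 → 50 (each term is the sum of the two before it).
Third component: differences are 5, 7, 9, … (increasing by 2 each time), so 27, 32, 39, 48, 59, 72 → 87 → 104.
Putting the parts together: -12  31  87 and then -13  50  104.

-12  31  87; -13  50  104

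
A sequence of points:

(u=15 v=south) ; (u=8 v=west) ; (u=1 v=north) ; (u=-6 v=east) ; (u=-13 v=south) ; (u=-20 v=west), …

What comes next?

U: −7 each step, so 15, 8, 1, -6, -13, -20 → -27.
V: repeats south → west → north → east; south, west, north, east, south, west → north.
So the next point is (u=-27 v=north).

(u=-27 v=north)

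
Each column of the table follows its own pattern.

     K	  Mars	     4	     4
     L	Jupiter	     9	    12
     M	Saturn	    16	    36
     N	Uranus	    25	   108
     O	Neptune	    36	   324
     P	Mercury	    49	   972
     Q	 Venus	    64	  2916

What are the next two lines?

R  Earth  81  8748; S  Mars  100  26244

Letter: K, L, M, N, O, P, Q → R → S (letters move forward 1 place in the alphabet).
Planet: runs through the planets Mercury→Neptune, so Mars, Jupiter, Saturn, Uranus, Neptune, Mercury, Venus → Earth → Mars.
Third component: 4, 9, 16, 25, 36, 49, 64 → 81 → 100 (perfect squares: 2², 3², 4², …).
For the fourth component, ×3 each step: 4, 12, 36, 108, 324, 972, 2916 → 8748 → 26244.
Putting the parts together: R  Earth  81  8748 and then S  Mars  100  26244.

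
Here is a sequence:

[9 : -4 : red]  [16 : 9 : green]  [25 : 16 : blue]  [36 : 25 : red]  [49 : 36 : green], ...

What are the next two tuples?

First value: perfect squares: 3², 4², 5², …; 9, 16, 25, 36, 49 → 64 → 81.
Second value: always the previous value of the first value; -4, 9, 16, 25, 36 → 49 → 64.
Colour: repeats red → green → blue, so red, green, blue, red, green → blue → red.
Putting the parts together: [64 : 49 : blue] and then [81 : 64 : red].

[64 : 49 : blue], [81 : 64 : red]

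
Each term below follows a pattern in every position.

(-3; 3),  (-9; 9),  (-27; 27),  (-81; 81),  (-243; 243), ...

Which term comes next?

First component: -3, -9, -27, -81, -243 → -729 (×3 each step).
Second component: always the negative of the first component; 3, 9, 27, 81, 243 → 729.
So the next term is (-729; 729).

(-729; 729)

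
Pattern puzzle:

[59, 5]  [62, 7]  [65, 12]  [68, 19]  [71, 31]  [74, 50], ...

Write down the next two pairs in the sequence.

[77, 81], [80, 131]

First coordinate: +3 each step; 59, 62, 65, 68, 71, 74 → 77 → 80.
Second coordinate goes 5, 7, 12, 19, 31, 50 → 81 → 131 (each term is the sum of the two before it).
Putting the parts together: [77, 81] and then [80, 131].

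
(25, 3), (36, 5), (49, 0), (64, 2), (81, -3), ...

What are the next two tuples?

First value: perfect squares: 5², 6², 7², …; 25, 36, 49, 64, 81 → 100 → 121.
For the second value, alternating steps +2, −5, +2, −5, …: 3, 5, 0, 2, -3 → -1 → -6.
So the next two tuples are (100, -1) and (121, -6).

(100, -1), (121, -6)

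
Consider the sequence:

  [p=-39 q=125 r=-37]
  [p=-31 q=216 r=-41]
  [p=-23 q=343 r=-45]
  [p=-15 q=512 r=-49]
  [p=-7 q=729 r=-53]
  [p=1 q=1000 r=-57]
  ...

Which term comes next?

P — +8 each step: -39, -31, -23, -15, -7, 1 → 9.
Q: perfect cubes: 5³, 6³, 7³, …; 125, 216, 343, 512, 729, 1000 → 1331.
R: −4 each step, so -37, -41, -45, -49, -53, -57 → -61.
Putting it together: [p=9 q=1331 r=-61].

[p=9 q=1331 r=-61]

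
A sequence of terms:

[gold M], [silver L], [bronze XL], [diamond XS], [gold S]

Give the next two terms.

Rank: repeats gold → silver → bronze → diamond, so gold, silver, bronze, diamond, gold → silver → bronze.
For the size, runs through clothing sizes XS→XL: M, L, XL, XS, S → M → L.
Putting the parts together: [silver M] and then [bronze L].

[silver M], [bronze L]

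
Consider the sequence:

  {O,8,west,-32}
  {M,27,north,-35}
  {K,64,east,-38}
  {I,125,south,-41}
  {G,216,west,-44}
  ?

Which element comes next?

For the letter, letters move back 2 places in the alphabet: O, M, K, I, G → E.
For the second part, perfect cubes: 2³, 3³, 4³, …: 8, 27, 64, 125, 216 → 343.
Direction — repeats west → north → east → south: west, north, east, south, west → north.
For the fourth part, −3 each step: -32, -35, -38, -41, -44 → -47.
Putting it together: {E,343,north,-47}.

{E,343,north,-47}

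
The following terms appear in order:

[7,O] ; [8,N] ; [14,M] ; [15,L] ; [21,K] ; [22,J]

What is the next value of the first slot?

28

First slot goes 7, 8, 14, 15, 21, 22 → 28 (alternating steps +1, +6, +1, +6, …).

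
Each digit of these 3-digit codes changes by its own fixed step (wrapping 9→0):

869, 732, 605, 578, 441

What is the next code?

For the first digit, −1 each step, mod 10: 8, 7, 6, 5, 4 → 3.
Second digit: −3 each step, mod 10, so 6, 3, 0, 7, 4 → 1.
Third digit: 9, 2, 5, 8, 1 → 4 (+3 each step, mod 10).
So the next code is 314.

314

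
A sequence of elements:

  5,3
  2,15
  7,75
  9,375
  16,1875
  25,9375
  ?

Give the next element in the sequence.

41,46875

First coordinate: 5, 2, 7, 9, 16, 25 → 41 (each term is the sum of the two before it).
Second coordinate — ×5 each step: 3, 15, 75, 375, 1875, 9375 → 46875.
Combining the parts gives 41,46875.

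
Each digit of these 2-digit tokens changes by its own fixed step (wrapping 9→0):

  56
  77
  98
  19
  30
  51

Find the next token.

First digit — +2 each step, mod 10: 5, 7, 9, 1, 3, 5 → 7.
Second digit — +1 each step, mod 10: 6, 7, 8, 9, 0, 1 → 2.
Combining the parts gives 72.

72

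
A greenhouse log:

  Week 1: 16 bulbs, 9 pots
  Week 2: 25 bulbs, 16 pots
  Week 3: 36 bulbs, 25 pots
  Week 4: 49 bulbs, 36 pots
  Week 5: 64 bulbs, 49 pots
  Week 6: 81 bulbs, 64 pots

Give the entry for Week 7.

100 bulbs, 81 pots

Bulbs goes 16, 25, 36, 49, 64, 81 → 100 (perfect squares: 4², 5², 6², …).
Pots — perfect squares: 3², 4², 5², …: 9, 16, 25, 36, 49, 64 → 81.
Combining the parts gives 100 bulbs, 81 pots.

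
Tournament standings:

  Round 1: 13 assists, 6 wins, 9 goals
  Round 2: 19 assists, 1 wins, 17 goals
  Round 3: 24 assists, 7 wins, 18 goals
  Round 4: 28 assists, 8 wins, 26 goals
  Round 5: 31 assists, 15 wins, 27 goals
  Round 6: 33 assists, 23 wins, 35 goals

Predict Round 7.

34 assists, 38 wins, 36 goals

Assists: 13, 19, 24, 28, 31, 33 → 34 (differences are 6, 5, 4, … (decreasing by 1 each time)).
Wins: 6, 1, 7, 8, 15, 23 → 38 (each term is the sum of the two before it).
Goals — alternating steps +8, +1, +8, +1, …: 9, 17, 18, 26, 27, 35 → 36.
Combining the parts gives 34 assists, 38 wins, 36 goals.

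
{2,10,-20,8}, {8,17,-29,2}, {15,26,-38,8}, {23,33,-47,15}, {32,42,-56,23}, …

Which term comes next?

First component — differences are 6, 7, 8, … (increasing by 1 each time): 2, 8, 15, 23, 32 → 42.
Second component — alternating steps +7, +9, +7, +9, …: 10, 17, 26, 33, 42 → 49.
Third component goes -20, -29, -38, -47, -56 → -65 (−9 each step).
Fourth component: always the previous value of the first component, so 8, 2, 8, 15, 23 → 32.
Combining the parts gives {42,49,-65,32}.

{42,49,-65,32}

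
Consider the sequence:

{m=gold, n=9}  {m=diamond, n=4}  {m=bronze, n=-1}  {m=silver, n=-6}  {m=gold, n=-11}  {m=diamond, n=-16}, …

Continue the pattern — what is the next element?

{m=bronze, n=-21}

For the m, repeats gold → diamond → bronze → silver: gold, diamond, bronze, silver, gold, diamond → bronze.
N: −5 each step; 9, 4, -1, -6, -11, -16 → -21.
Combining the parts gives {m=bronze, n=-21}.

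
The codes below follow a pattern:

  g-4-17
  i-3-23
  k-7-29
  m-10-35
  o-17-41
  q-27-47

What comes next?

Letter: letters move forward 2 places in the alphabet, so g, i, k, m, o, q → s.
For the second component, each term is the sum of the two before it: 4, 3, 7, 10, 17, 27 → 44.
Third component: +6 each step, so 17, 23, 29, 35, 41, 47 → 53.
Combining the parts gives s-44-53.

s-44-53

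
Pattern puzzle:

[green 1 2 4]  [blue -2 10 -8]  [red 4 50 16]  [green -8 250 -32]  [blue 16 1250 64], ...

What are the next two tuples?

Colour: green, blue, red, green, blue → red → green (repeats green → blue → red).
Second component: ×(-2) each step; 1, -2, 4, -8, 16 → -32 → 64.
Third component: ×5 each step, so 2, 10, 50, 250, 1250 → 6250 → 31250.
Fourth component: ×(-2) each step; 4, -8, 16, -32, 64 → -128 → 256.
Putting the parts together: [red -32 6250 -128] and then [green 64 31250 256].

[red -32 6250 -128], [green 64 31250 256]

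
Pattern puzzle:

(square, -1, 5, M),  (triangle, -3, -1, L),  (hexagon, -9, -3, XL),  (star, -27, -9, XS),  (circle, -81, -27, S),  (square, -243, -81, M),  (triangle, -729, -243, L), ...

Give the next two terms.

Shape: repeats square → triangle → hexagon → star → circle; square, triangle, hexagon, star, circle, square, triangle → hexagon → star.
Second value: ×3 each step, so -1, -3, -9, -27, -81, -243, -729 → -2187 → -6561.
Third value: always the previous value of the second value; 5, -1, -3, -9, -27, -81, -243 → -729 → -2187.
Size: repeats M → L → XL → XS → S; M, L, XL, XS, S, M, L → XL → XS.
Putting the parts together: (hexagon, -2187, -729, XL) and then (star, -6561, -2187, XS).

(hexagon, -2187, -729, XL), (star, -6561, -2187, XS)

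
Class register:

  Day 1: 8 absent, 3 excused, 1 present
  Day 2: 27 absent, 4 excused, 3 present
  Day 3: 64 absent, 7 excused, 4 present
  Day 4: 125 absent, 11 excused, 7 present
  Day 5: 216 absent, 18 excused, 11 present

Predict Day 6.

Absent: perfect cubes: 2³, 3³, 4³, …, so 8, 27, 64, 125, 216 → 343.
Excused: each term is the sum of the two before it; 3, 4, 7, 11, 18 → 29.
Present: each term is the sum of the two before it, so 1, 3, 4, 7, 11 → 18.
Combining the parts gives 343 absent, 29 excused, 18 present.

343 absent, 29 excused, 18 present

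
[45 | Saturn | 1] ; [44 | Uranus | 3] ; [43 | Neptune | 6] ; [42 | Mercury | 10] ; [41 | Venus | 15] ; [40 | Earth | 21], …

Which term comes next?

First component — −1 each step: 45, 44, 43, 42, 41, 40 → 39.
Planet: Saturn, Uranus, Neptune, Mercury, Venus, Earth → Mars (runs through the planets Mercury→Neptune).
Third component — differences are 2, 3, 4, … (increasing by 1 each time): 1, 3, 6, 10, 15, 21 → 28.
So the next term is [39 | Mars | 28].

[39 | Mars | 28]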